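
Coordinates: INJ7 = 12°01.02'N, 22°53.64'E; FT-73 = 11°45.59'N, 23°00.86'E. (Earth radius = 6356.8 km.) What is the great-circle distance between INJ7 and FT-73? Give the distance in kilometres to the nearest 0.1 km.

INJ7: φ = +12.01700°, λ = +22.89400°
FT-73: φ = +11.75983°, λ = +23.01433°
Δφ = -0.2572°,  Δλ = 0.1203°
a = sin²(Δφ/2) + cos φ₁ cos φ₂ sin²(Δλ/2) = 0.000006
c = 2·arcsin(√a) = 0.004937 rad = 0.2828°
d = R·c = 6356.8 × 0.004937 = 31.4 km

31.4 km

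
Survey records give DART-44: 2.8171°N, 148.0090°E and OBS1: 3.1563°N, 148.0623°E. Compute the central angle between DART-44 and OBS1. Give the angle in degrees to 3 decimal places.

0.343°

Δφ = 0.3392°,  Δλ = 0.0533°
a = sin²(Δφ/2) + cos φ₁ cos φ₂ sin²(Δλ/2) = 0.000009
c = 2·arcsin(√a) = 0.005993 rad = 0.3434°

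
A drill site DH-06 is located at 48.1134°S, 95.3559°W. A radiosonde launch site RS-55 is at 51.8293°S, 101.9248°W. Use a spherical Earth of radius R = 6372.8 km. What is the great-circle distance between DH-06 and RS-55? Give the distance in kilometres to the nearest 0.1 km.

Δφ = -3.7159°,  Δλ = -6.5689°
a = sin²(Δφ/2) + cos φ₁ cos φ₂ sin²(Δλ/2) = 0.002406
c = 2·arcsin(√a) = 0.098133 rad = 5.6226°
d = R·c = 6372.8 × 0.098133 = 625.4 km

625.4 km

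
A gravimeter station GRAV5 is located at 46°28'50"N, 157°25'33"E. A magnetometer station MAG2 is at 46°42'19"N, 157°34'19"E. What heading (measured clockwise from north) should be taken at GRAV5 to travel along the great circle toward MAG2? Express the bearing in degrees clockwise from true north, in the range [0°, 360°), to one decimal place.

GRAV5: φ = +46.48056°, λ = +157.42583°
MAG2: φ = +46.70528°, λ = +157.57194°
Δλ = 0.1461°
y = sin Δλ · cos φ₂ = 0.001749
x = cos φ₁ sin φ₂ − sin φ₁ cos φ₂ cos Δλ = 0.003924
θ = atan2(y, x) = 24.0217° → 24.0217° (mod 360°)

24.0°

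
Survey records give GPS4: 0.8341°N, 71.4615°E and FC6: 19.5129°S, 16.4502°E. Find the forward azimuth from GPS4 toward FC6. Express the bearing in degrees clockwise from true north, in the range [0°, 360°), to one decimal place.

246.1°

Δλ = -55.0113°
y = sin Δλ · cos φ₂ = -0.772212
x = cos φ₁ sin φ₂ − sin φ₁ cos φ₂ cos Δλ = -0.341852
θ = atan2(y, x) = -113.8786° → 246.1214° (mod 360°)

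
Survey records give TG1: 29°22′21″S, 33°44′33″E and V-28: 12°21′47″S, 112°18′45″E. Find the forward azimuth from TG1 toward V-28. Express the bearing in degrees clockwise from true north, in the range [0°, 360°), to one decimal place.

TG1: φ = -29.37250°, λ = +33.74250°
V-28: φ = -12.36306°, λ = +112.31250°
Δλ = 78.5700°
y = sin Δλ · cos φ₂ = 0.957438
x = cos φ₁ sin φ₂ − sin φ₁ cos φ₂ cos Δλ = -0.091636
θ = atan2(y, x) = 95.4671° → 95.4671° (mod 360°)

95.5°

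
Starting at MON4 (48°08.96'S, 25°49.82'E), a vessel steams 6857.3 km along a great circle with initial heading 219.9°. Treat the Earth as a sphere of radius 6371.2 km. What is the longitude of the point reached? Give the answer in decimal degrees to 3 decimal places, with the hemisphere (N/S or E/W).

82.435°W

MON4: φ = -48.14933°, λ = +25.83033°
δ = d/R = 6857.3/6371.2 = 1.076296 rad
φ₂ = arcsin(sin φ₁ cos δ + cos φ₁ sin δ cos θ)
   = arcsin(-0.74489·0.47459 + 0.66719·0.88021·-0.76717) = -53.51829°
λ₂ = λ₁ + atan2(sin θ sin δ cos φ₁, cos δ − sin φ₁ sin φ₂) = -82.43535°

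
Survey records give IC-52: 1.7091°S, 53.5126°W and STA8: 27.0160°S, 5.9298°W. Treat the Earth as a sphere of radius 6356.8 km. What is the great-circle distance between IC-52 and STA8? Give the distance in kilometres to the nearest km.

5781 km

Δφ = -25.3069°,  Δλ = 47.5828°
a = sin²(Δφ/2) + cos φ₁ cos φ₂ sin²(Δλ/2) = 0.192900
c = 2·arcsin(√a) = 0.909424 rad = 52.1062°
d = R·c = 6356.8 × 0.909424 = 5781.0 km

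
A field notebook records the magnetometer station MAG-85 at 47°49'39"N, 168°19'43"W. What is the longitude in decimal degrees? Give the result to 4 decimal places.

168.3286°W

168° + 19′/60 + 43″/3600 = 168 + 0.31667 + 0.01194 = 168.3286°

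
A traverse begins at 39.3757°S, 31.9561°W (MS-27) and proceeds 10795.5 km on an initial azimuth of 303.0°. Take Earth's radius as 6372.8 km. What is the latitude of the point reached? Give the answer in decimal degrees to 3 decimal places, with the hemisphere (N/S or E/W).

δ = d/R = 10795.5/6372.8 = 1.693996 rad
φ₂ = arcsin(sin φ₁ cos δ + cos φ₁ sin δ cos θ)
   = arcsin(-0.63440·-0.12289 + 0.77300·0.99242·0.54464) = 29.72102°
λ₂ = λ₁ + atan2(sin θ sin δ cos φ₁, cos δ − sin φ₁ sin φ₂) = -105.36970°

29.721°N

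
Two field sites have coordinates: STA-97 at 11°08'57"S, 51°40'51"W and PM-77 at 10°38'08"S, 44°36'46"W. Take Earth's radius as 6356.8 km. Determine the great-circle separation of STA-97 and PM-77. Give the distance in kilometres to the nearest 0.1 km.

STA-97: φ = -11.14917°, λ = -51.68083°
PM-77: φ = -10.63556°, λ = -44.61278°
Δφ = 0.5136°,  Δλ = 7.0681°
a = sin²(Δφ/2) + cos φ₁ cos φ₂ sin²(Δλ/2) = 0.003684
c = 2·arcsin(√a) = 0.121466 rad = 6.9595°
d = R·c = 6356.8 × 0.121466 = 772.1 km

772.1 km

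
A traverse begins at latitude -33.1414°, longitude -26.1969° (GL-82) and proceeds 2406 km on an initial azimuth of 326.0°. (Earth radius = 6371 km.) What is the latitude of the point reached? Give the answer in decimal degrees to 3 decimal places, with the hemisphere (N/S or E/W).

δ = d/R = 2406/6371 = 0.377649 rad
φ₂ = arcsin(sin φ₁ cos δ + cos φ₁ sin δ cos θ)
   = arcsin(-0.54671·0.92953 + 0.83732·0.36874·0.82904) = -14.60871°
λ₂ = λ₁ + atan2(sin θ sin δ cos φ₁, cos δ − sin φ₁ sin φ₂) = -38.50000°

14.609°S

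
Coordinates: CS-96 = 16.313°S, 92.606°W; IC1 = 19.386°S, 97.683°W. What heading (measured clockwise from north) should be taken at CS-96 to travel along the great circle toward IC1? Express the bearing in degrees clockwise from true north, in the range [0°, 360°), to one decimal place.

Δλ = -5.0770°
y = sin Δλ · cos φ₂ = -0.083477
x = cos φ₁ sin φ₂ − sin φ₁ cos φ₂ cos Δλ = -0.054648
θ = atan2(y, x) = -123.2105° → 236.7895° (mod 360°)

236.8°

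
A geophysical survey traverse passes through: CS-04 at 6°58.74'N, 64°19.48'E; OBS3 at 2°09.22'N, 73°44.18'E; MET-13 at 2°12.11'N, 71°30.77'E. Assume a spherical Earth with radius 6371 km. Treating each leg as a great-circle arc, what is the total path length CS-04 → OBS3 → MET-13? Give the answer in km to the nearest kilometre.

CS-04: φ = +6.97900°, λ = +64.32467°
OBS3: φ = +2.15367°, λ = +73.73633°
MET-13: φ = +2.20183°, λ = +71.51283°
CS-04→OBS3: c = 0.184087 rad, d = 1172.82 km
OBS3→MET-13: c = 0.038788 rad, d = 247.12 km
Total = 1172.82 + 247.12 = 1419.94 km

1420 km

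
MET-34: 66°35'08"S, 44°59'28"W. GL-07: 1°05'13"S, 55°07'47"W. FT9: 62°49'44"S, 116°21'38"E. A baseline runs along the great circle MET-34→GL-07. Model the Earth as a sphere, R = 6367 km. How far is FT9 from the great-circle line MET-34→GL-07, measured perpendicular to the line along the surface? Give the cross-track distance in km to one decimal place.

MET-34: φ = -66.58556°, λ = -44.99111°
GL-07: φ = -1.08694°, λ = -55.12972°
FT9: φ = -62.82889°, λ = +116.36056°
δ₁₃ = central angle MET-34→FT9 = 0.870490 rad  (haversine)
θ₁₃ = bearing MET-34→FT9 = 168.991°,  θ₁₂ = bearing MET-34→GL-07 = 348.883°
dₓₜ = R·arcsin(sin δ₁₃ · sin(θ₁₃ − θ₁₂)) = 6367·arcsin(0.76464·sin(-179.891°)) = -9.227 km
|dₓₜ| = 9.227 km

9.2 km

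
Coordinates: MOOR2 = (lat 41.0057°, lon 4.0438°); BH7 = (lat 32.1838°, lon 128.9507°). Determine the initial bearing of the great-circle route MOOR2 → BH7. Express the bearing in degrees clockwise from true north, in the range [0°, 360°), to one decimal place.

44.0°

Δλ = 124.9069°
y = sin Δλ · cos φ₂ = 0.694072
x = cos φ₁ sin φ₂ − sin φ₁ cos φ₂ cos Δλ = 0.719728
θ = atan2(y, x) = 43.9604° → 43.9604° (mod 360°)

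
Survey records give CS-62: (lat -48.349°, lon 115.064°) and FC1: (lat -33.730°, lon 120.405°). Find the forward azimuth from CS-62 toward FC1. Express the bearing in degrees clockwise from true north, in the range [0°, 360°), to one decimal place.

Δλ = 5.3410°
y = sin Δλ · cos φ₂ = 0.077414
x = cos φ₁ sin φ₂ − sin φ₁ cos φ₂ cos Δλ = 0.249692
θ = atan2(y, x) = 17.2254° → 17.2254° (mod 360°)

17.2°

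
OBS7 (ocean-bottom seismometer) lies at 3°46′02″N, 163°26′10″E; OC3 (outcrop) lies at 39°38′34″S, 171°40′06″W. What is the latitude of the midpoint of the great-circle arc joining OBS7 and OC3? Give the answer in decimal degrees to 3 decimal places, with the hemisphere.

18.334°S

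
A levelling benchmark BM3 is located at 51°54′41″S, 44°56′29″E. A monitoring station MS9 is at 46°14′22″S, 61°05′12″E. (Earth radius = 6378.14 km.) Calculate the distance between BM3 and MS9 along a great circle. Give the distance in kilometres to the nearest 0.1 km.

BM3: φ = -51.91139°, λ = +44.94139°
MS9: φ = -46.23944°, λ = +61.08667°
Δφ = 5.6719°,  Δλ = 16.1453°
a = sin²(Δφ/2) + cos φ₁ cos φ₂ sin²(Δλ/2) = 0.010862
c = 2·arcsin(√a) = 0.208819 rad = 11.9645°
d = R·c = 6378.14 × 0.208819 = 1331.9 km

1331.9 km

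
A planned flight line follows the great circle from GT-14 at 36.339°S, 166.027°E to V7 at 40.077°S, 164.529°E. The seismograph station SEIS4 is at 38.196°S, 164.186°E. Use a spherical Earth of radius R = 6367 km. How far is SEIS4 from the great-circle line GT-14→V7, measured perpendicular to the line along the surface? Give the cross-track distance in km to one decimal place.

92.9 km

δ₁₃ = central angle GT-14→SEIS4 = 0.041281 rad  (haversine)
θ₁₃ = bearing GT-14→SEIS4 = 217.718°,  θ₁₂ = bearing GT-14→V7 = 197.019°
dₓₜ = R·arcsin(sin δ₁₃ · sin(θ₁₃ − θ₁₂)) = 6367·arcsin(0.04127·sin(20.699°)) = 92.878 km
|dₓₜ| = 92.878 km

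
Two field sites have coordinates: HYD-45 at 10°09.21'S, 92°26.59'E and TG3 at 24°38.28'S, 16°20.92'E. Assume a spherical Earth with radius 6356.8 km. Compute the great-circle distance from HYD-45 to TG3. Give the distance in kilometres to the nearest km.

HYD-45: φ = -10.15350°, λ = +92.44317°
TG3: φ = -24.63800°, λ = +16.34867°
Δφ = -14.4845°,  Δλ = -76.0945°
a = sin²(Δφ/2) + cos φ₁ cos φ₂ sin²(Δλ/2) = 0.355744
c = 2·arcsin(√a) = 1.278124 rad = 73.2311°
d = R·c = 6356.8 × 1.278124 = 8124.8 km

8125 km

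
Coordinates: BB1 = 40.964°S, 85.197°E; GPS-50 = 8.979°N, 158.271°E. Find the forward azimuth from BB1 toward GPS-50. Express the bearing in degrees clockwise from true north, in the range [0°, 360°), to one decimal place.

Δλ = 73.0740°
y = sin Δλ · cos φ₂ = 0.944958
x = cos φ₁ sin φ₂ − sin φ₁ cos φ₂ cos Δλ = 0.306379
θ = atan2(y, x) = 72.0360° → 72.0360° (mod 360°)

72.0°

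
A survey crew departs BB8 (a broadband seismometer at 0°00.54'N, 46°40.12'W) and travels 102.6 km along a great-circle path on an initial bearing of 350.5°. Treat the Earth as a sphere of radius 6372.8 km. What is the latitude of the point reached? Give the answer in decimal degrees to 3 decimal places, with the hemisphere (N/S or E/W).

BB8: φ = +0.00900°, λ = -46.66867°
δ = d/R = 102.6/6372.8 = 0.016100 rad
φ₂ = arcsin(sin φ₁ cos δ + cos φ₁ sin δ cos θ)
   = arcsin(0.00016·0.99987 + 1.00000·0.01610·0.98629) = 0.91879°
λ₂ = λ₁ + atan2(sin θ sin δ cos φ₁, cos δ − sin φ₁ sin φ₂) = -46.82093°

0.919°N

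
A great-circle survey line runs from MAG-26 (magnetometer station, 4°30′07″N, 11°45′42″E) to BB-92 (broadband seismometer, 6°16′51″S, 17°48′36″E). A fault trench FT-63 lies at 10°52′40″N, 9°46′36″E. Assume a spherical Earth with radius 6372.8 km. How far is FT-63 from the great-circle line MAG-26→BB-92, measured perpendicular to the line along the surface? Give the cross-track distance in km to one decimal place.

MAG-26: φ = +4.50194°, λ = +11.76167°
BB-92: φ = -6.28083°, λ = +17.81000°
FT-63: φ = +10.87778°, λ = +9.77667°
δ₁₃ = central angle MAG-26→FT-63 = 0.116450 rad  (haversine)
θ₁₃ = bearing MAG-26→FT-63 = 342.976°,  θ₁₂ = bearing MAG-26→BB-92 = 150.702°
dₓₜ = R·arcsin(sin δ₁₃ · sin(θ₁₃ − θ₁₂)) = 6372.8·arcsin(0.11619·sin(192.274°)) = -157.426 km
|dₓₜ| = 157.426 km

157.4 km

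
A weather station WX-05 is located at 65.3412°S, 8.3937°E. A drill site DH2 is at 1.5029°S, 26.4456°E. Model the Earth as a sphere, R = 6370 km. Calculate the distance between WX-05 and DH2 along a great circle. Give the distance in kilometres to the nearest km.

Δφ = 63.8383°,  Δλ = 18.0519°
a = sin²(Δφ/2) + cos φ₁ cos φ₂ sin²(Δλ/2) = 0.289812
c = 2·arcsin(√a) = 1.136936 rad = 65.1417°
d = R·c = 6370 × 1.136936 = 7242.3 km

7242 km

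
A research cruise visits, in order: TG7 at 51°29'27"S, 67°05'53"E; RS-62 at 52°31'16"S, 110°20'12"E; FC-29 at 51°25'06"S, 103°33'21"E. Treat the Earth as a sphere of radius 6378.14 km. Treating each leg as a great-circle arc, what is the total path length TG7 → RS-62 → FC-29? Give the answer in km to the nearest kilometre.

TG7: φ = -51.49083°, λ = +67.09806°
RS-62: φ = -52.52111°, λ = +110.33667°
FC-29: φ = -51.41833°, λ = +103.55583°
TG7→RS-62: c = 0.457903 rad, d = 2920.57 km
RS-62→FC-29: c = 0.075377 rad, d = 480.77 km
Total = 2920.57 + 480.77 = 3401.34 km

3401 km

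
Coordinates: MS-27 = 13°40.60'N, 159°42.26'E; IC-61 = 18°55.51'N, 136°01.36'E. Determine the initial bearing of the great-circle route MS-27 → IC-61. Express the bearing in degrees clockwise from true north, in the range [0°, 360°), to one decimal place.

MS-27: φ = +13.67667°, λ = +159.70433°
IC-61: φ = +18.92517°, λ = +136.02267°
Δλ = -23.6817°
y = sin Δλ · cos φ₂ = -0.379943
x = cos φ₁ sin φ₂ − sin φ₁ cos φ₂ cos Δλ = 0.110310
θ = atan2(y, x) = -73.8103° → 286.1897° (mod 360°)

286.2°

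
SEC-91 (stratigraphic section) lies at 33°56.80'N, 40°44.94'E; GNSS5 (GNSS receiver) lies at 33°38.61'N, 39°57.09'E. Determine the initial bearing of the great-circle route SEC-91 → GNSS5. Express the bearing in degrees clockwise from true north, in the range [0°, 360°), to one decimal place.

245.6°

SEC-91: φ = +33.94667°, λ = +40.74900°
GNSS5: φ = +33.64350°, λ = +39.95150°
Δλ = -0.7975°
y = sin Δλ · cos φ₂ = -0.011587
x = cos φ₁ sin φ₂ − sin φ₁ cos φ₂ cos Δλ = -0.005246
θ = atan2(y, x) = -114.3590° → 245.6410° (mod 360°)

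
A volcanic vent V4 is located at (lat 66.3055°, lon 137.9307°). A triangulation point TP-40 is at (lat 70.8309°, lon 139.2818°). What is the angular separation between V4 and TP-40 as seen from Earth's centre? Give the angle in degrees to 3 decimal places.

4.552°

Δφ = 4.5254°,  Δλ = 1.3511°
a = sin²(Δφ/2) + cos φ₁ cos φ₂ sin²(Δλ/2) = 0.001577
c = 2·arcsin(√a) = 0.079447 rad = 4.5520°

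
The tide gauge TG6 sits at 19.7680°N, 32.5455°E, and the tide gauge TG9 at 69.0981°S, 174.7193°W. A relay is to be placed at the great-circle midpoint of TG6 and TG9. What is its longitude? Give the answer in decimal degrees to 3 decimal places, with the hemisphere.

47.224°E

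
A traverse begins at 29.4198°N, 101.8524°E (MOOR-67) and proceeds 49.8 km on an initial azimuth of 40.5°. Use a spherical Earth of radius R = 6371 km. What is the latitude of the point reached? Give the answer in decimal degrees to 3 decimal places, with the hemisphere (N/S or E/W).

δ = d/R = 49.8/6371 = 0.007817 rad
φ₂ = arcsin(sin φ₁ cos δ + cos φ₁ sin δ cos θ)
   = arcsin(0.49120·0.99997 + 0.87104·0.00782·0.76041) = 29.75994°
λ₂ = λ₁ + atan2(sin θ sin δ cos φ₁, cos δ − sin φ₁ sin φ₂) = 102.18745°

29.760°N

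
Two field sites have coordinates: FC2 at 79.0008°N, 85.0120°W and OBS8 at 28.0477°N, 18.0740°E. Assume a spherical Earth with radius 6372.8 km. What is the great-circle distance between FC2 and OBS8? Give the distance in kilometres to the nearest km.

7224 km

Δφ = -50.9531°,  Δλ = 103.0860°
a = sin²(Δφ/2) + cos φ₁ cos φ₂ sin²(Δλ/2) = 0.288278
c = 2·arcsin(√a) = 1.133553 rad = 64.9478°
d = R·c = 6372.8 × 1.133553 = 7223.9 km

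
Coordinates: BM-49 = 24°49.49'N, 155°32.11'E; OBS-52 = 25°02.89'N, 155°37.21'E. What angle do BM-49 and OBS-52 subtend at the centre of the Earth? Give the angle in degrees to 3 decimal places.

BM-49: φ = +24.82483°, λ = +155.53517°
OBS-52: φ = +25.04817°, λ = +155.62017°
Δφ = 0.2233°,  Δλ = 0.0850°
a = sin²(Δφ/2) + cos φ₁ cos φ₂ sin²(Δλ/2) = 0.000004
c = 2·arcsin(√a) = 0.004124 rad = 0.2363°

0.236°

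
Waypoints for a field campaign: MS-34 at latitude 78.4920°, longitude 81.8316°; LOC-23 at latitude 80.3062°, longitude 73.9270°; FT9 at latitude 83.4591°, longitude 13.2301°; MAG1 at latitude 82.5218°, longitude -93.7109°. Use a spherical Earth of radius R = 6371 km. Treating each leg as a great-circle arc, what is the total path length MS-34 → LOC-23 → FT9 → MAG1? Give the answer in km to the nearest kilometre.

2470 km

MS-34→LOC-23: c = 0.040511 rad, d = 258.09 km
LOC-23→FT9: c = 0.150521 rad, d = 958.97 km
FT9→MAG1: c = 0.196681 rad, d = 1253.05 km
Total = 258.09 + 958.97 + 1253.05 = 2470.11 km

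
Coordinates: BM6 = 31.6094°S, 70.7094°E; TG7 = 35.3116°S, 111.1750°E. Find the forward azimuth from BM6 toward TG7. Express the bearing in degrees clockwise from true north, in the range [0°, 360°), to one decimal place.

107.5°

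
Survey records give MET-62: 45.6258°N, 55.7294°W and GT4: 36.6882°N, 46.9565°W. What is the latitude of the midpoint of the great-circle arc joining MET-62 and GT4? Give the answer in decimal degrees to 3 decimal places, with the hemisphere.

41.240°N

Bx = cos φ₂ cos Δλ = 0.792517,  By = cos φ₂ sin Δλ = 0.122304
φₘ = atan2(sin φ₁ + sin φ₂, √((cos φ₁ + Bx)² + By²)) = 41.23991°
λₘ = λ₁ + atan2(By, cos φ₁ + Bx) = -51.04271°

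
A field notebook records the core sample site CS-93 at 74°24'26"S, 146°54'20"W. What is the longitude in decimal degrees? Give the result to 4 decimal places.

146° + 54′/60 + 20″/3600 = 146 + 0.90000 + 0.00556 = 146.9056°

146.9056°W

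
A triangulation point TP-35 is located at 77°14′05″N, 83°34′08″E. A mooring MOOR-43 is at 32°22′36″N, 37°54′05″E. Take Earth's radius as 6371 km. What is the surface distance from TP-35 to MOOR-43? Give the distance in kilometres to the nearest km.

5477 km

TP-35: φ = +77.23472°, λ = +83.56889°
MOOR-43: φ = +32.37667°, λ = +37.90139°
Δφ = -44.8581°,  Δλ = -45.6675°
a = sin²(Δφ/2) + cos φ₁ cos φ₂ sin²(Δλ/2) = 0.173673
c = 2·arcsin(√a) = 0.859715 rad = 49.2580°
d = R·c = 6371 × 0.859715 = 5477.2 km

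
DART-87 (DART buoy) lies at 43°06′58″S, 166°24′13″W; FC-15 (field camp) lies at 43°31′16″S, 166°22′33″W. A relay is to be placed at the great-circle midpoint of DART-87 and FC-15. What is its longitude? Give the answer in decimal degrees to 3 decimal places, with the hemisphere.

166.390°W

DART-87: φ = -43.11611°, λ = -166.40361°
FC-15: φ = -43.52111°, λ = -166.37583°
Bx = cos φ₂ cos Δλ = 0.725121,  By = cos φ₂ sin Δλ = 0.000352
φₘ = atan2(sin φ₁ + sin φ₂, √((cos φ₁ + Bx)² + By²)) = -43.31861°
λₘ = λ₁ + atan2(By, cos φ₁ + Bx) = -166.38977°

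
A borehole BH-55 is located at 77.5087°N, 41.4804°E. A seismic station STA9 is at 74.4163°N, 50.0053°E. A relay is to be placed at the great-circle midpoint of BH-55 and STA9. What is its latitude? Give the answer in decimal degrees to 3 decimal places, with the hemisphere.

Bx = cos φ₂ cos Δλ = 0.265678,  By = cos φ₂ sin Δλ = 0.039824
φₘ = atan2(sin φ₁ + sin φ₂, √((cos φ₁ + Bx)² + By²)) = 75.99936°
λₘ = λ₁ + atan2(By, cos φ₁ + Bx) = 46.20387°

75.999°N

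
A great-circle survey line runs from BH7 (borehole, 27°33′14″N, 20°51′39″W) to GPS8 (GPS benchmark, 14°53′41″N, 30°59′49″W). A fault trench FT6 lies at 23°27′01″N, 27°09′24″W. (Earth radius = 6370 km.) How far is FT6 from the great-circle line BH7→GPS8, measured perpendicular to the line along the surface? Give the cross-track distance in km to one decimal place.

BH7: φ = +27.55389°, λ = -20.86083°
GPS8: φ = +14.89472°, λ = -30.99694°
FT6: φ = +23.45028°, λ = -27.15667°
δ₁₃ = central angle BH7→FT6 = 0.122298 rad  (haversine)
θ₁₃ = bearing BH7→FT6 = 235.555°,  θ₁₂ = bearing BH7→GPS8 = 218.715°
dₓₜ = R·arcsin(sin δ₁₃ · sin(θ₁₃ − θ₁₂)) = 6370·arcsin(0.12199·sin(16.840°)) = 225.177 km
|dₓₜ| = 225.177 km

225.2 km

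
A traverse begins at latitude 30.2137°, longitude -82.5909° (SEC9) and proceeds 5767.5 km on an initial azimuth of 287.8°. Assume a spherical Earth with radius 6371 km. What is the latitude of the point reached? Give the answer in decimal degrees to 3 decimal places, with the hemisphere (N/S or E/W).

δ = d/R = 5767.5/6371 = 0.905274 rad
φ₂ = arcsin(sin φ₁ cos δ + cos φ₁ sin δ cos θ)
   = arcsin(0.50323·0.61747 + 0.86415·0.78659·0.30570) = 31.23306°
λ₂ = λ₁ + atan2(sin θ sin δ cos φ₁, cos δ − sin φ₁ sin φ₂) = -143.74089°

31.233°N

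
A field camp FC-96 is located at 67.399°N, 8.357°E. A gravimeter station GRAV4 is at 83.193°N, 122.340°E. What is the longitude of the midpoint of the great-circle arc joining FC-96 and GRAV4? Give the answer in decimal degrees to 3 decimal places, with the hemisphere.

Bx = cos φ₂ cos Δλ = -0.048176,  By = cos φ₂ sin Δλ = 0.108293
φₘ = atan2(sin φ₁ + sin φ₂, √((cos φ₁ + Bx)² + By²)) = 79.55753°
λₘ = λ₁ + atan2(By, cos φ₁ + Bx) = 26.21437°

26.214°E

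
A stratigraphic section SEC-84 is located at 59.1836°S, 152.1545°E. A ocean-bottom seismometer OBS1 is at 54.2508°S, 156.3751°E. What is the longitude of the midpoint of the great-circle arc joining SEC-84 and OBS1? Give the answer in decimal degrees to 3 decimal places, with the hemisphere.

Bx = cos φ₂ cos Δλ = 0.582654,  By = cos φ₂ sin Δλ = 0.042998
φₘ = atan2(sin φ₁ + sin φ₂, √((cos φ₁ + Bx)² + By²)) = -56.73495°
λₘ = λ₁ + atan2(By, cos φ₁ + Bx) = 154.40333°

154.403°E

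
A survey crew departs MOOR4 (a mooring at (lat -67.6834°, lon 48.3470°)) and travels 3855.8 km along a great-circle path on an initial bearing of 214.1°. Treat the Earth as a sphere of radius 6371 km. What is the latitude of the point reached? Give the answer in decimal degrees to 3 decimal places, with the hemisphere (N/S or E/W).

69.998°S

δ = d/R = 3855.8/6371 = 0.605211 rad
φ₂ = arcsin(sin φ₁ cos δ + cos φ₁ sin δ cos θ)
   = arcsin(-0.92510·0.82238 + 0.37972·0.56894·-0.82806) = -69.99762°
λ₂ = λ₁ + atan2(sin θ sin δ cos φ₁, cos δ − sin φ₁ sin φ₂) = -62.82628°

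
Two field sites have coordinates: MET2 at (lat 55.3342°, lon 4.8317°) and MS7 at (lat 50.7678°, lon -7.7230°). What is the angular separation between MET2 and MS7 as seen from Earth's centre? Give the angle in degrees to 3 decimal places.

Δφ = -4.5664°,  Δλ = -12.5547°
a = sin²(Δφ/2) + cos φ₁ cos φ₂ sin²(Δλ/2) = 0.005888
c = 2·arcsin(√a) = 0.153618 rad = 8.8016°

8.802°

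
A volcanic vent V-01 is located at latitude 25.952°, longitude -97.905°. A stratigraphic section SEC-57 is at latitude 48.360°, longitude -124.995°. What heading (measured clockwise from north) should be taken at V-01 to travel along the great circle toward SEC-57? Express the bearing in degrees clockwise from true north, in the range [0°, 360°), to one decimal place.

323.8°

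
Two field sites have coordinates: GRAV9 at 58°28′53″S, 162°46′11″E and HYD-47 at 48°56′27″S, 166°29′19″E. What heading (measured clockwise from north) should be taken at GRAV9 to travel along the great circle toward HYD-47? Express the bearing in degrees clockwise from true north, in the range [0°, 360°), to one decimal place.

GRAV9: φ = -58.48139°, λ = +162.76972°
HYD-47: φ = -48.94083°, λ = +166.48861°
Δλ = 3.7189°
y = sin Δλ · cos φ₂ = 0.042603
x = cos φ₁ sin φ₂ − sin φ₁ cos φ₂ cos Δλ = 0.164567
θ = atan2(y, x) = 14.5142° → 14.5142° (mod 360°)

14.5°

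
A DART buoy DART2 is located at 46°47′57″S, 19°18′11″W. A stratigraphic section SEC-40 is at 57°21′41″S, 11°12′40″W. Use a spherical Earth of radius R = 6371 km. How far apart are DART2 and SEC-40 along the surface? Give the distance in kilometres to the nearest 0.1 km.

DART2: φ = -46.79917°, λ = -19.30306°
SEC-40: φ = -57.36139°, λ = -11.21111°
Δφ = -10.5622°,  Δλ = 8.0919°
a = sin²(Δφ/2) + cos φ₁ cos φ₂ sin²(Δλ/2) = 0.010310
c = 2·arcsin(√a) = 0.203425 rad = 11.6554°
d = R·c = 6371 × 0.203425 = 1296.0 km

1296.0 km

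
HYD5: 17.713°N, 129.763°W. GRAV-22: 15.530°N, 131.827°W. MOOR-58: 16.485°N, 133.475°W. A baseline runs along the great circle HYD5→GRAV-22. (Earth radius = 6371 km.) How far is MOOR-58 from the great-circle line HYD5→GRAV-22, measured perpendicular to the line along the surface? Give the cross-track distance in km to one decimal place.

δ₁₃ = central angle HYD5→MOOR-58 = 0.065525 rad  (haversine)
θ₁₃ = bearing HYD5→MOOR-58 = 251.461°,  θ₁₂ = bearing HYD5→GRAV-22 = 222.476°
dₓₜ = R·arcsin(sin δ₁₃ · sin(θ₁₃ − θ₁₂)) = 6371·arcsin(0.06548·sin(28.985°)) = 202.180 km
|dₓₜ| = 202.180 km

202.2 km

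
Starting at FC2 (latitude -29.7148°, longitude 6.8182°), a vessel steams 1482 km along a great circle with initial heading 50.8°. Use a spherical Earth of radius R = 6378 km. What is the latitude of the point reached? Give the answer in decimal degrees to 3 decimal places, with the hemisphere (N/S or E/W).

20.852°S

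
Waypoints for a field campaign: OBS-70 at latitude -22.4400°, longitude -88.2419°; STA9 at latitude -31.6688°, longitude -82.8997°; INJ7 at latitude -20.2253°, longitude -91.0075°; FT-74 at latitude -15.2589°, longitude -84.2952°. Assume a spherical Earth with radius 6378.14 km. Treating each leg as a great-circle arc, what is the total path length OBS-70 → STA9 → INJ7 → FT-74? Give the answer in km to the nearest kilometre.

OBS-70→STA9: c = 0.181140 rad, d = 1155.34 km
STA9→INJ7: c = 0.236610 rad, d = 1509.13 km
INJ7→FT-74: c = 0.141251 rad, d = 900.92 km
Total = 1155.34 + 1509.13 + 900.92 = 3565.39 km

3565 km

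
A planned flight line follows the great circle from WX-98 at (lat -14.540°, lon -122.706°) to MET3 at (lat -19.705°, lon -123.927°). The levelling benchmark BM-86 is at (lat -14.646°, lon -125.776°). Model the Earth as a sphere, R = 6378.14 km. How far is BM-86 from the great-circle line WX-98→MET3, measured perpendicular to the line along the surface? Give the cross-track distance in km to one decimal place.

319.7 km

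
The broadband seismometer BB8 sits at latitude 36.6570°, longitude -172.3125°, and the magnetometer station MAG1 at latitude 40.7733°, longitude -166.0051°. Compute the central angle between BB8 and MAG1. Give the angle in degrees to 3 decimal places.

Δφ = 4.1163°,  Δλ = 6.3074°
a = sin²(Δφ/2) + cos φ₁ cos φ₂ sin²(Δλ/2) = 0.003129
c = 2·arcsin(√a) = 0.111925 rad = 6.4128°

6.413°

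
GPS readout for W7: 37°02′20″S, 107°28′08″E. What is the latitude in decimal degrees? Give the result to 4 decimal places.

37° + 2′/60 + 20″/3600 = 37 + 0.03333 + 0.00556 = 37.0389°

37.0389°S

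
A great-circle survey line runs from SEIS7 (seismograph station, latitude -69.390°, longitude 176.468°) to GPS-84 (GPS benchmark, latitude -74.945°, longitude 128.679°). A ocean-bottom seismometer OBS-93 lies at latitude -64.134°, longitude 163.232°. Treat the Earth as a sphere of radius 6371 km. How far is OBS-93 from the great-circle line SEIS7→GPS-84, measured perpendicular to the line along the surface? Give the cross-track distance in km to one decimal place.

δ₁₃ = central angle SEIS7→OBS-93 = 0.128807 rad  (haversine)
θ₁₃ = bearing SEIS7→OBS-93 = 308.955°,  θ₁₂ = bearing SEIS7→GPS-84 = 227.453°
dₓₜ = R·arcsin(sin δ₁₃ · sin(θ₁₃ − θ₁₂)) = 6371·arcsin(0.12845·sin(81.501°)) = 811.570 km
|dₓₜ| = 811.570 km

811.6 km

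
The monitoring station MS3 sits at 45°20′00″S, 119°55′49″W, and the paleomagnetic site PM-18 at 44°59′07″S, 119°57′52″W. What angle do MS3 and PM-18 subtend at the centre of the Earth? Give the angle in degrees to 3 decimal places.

MS3: φ = -45.33333°, λ = -119.93028°
PM-18: φ = -44.98528°, λ = -119.96444°
Δφ = 0.3481°,  Δλ = -0.0342°
a = sin²(Δφ/2) + cos φ₁ cos φ₂ sin²(Δλ/2) = 0.000009
c = 2·arcsin(√a) = 0.006089 rad = 0.3489°

0.349°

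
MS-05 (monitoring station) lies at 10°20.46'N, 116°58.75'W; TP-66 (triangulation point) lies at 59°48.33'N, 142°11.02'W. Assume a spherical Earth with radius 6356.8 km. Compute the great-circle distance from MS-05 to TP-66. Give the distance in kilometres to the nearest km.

MS-05: φ = +10.34100°, λ = -116.97917°
TP-66: φ = +59.80550°, λ = -142.18367°
Δφ = 49.4645°,  Δλ = -25.2045°
a = sin²(Δφ/2) + cos φ₁ cos φ₂ sin²(Δλ/2) = 0.198593
c = 2·arcsin(√a) = 0.923773 rad = 52.9283°
d = R·c = 6356.8 × 0.923773 = 5872.2 km

5872 km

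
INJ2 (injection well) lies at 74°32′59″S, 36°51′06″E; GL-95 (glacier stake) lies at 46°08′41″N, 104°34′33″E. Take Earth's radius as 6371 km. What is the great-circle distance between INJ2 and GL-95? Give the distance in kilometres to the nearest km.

INJ2: φ = -74.54972°, λ = +36.85167°
GL-95: φ = +46.14472°, λ = +104.57583°
Δφ = 120.6944°,  Δλ = 67.7242°
a = sin²(Δφ/2) + cos φ₁ cos φ₂ sin²(Δλ/2) = 0.812534
c = 2·arcsin(√a) = 2.246015 rad = 128.6872°
d = R·c = 6371 × 2.246015 = 14309.4 km

14309 km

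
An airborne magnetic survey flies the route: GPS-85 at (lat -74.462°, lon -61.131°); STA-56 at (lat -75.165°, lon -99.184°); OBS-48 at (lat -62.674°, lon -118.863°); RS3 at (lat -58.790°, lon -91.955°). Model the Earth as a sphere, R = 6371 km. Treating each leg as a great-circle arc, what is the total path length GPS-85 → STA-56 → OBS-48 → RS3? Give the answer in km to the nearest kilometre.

4183 km

GPS-85→STA-56: c = 0.171405 rad, d = 1092.02 km
STA-56→OBS-48: c = 0.247755 rad, d = 1578.45 km
OBS-48→RS3: c = 0.237411 rad, d = 1512.55 km
Total = 1092.02 + 1578.45 + 1512.55 = 4183.02 km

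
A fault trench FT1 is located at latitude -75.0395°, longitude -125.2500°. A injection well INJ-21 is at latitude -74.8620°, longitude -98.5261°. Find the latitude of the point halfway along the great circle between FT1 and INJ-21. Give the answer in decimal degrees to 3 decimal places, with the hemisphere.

75.340°S

Bx = cos φ₂ cos Δλ = 0.233250,  By = cos φ₂ sin Δλ = 0.117435
φₘ = atan2(sin φ₁ + sin φ₂, √((cos φ₁ + Bx)² + By²)) = -75.34035°
λₘ = λ₁ + atan2(By, cos φ₁ + Bx) = -111.80964°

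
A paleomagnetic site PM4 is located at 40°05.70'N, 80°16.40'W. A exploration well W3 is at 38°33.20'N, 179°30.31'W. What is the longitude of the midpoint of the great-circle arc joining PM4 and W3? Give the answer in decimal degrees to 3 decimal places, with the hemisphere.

PM4: φ = +40.09500°, λ = -80.27333°
W3: φ = +38.55333°, λ = -179.50517°
Bx = cos φ₂ cos Δλ = -0.125461,  By = cos φ₂ sin Δλ = -0.771899
φₘ = atan2(sin φ₁ + sin φ₂, √((cos φ₁ + Bx)² + By²)) = 51.65689°
λₘ = λ₁ + atan2(By, cos φ₁ + Bx) = -130.63164°

130.632°W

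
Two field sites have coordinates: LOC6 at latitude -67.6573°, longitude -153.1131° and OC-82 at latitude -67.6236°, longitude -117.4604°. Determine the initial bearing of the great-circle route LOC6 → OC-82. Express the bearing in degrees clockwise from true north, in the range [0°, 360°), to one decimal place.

106.4°

Δλ = 35.6527°
y = sin Δλ · cos φ₂ = 0.221893
x = cos φ₁ sin φ₂ − sin φ₁ cos φ₂ cos Δλ = -0.065410
θ = atan2(y, x) = 106.4245° → 106.4245° (mod 360°)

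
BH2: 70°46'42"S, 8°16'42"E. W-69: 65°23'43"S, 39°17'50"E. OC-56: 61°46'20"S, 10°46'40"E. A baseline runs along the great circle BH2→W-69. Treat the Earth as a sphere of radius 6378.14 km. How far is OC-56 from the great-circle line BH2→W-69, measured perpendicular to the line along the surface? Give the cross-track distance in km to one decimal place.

961.7 km

BH2: φ = -70.77833°, λ = +8.27833°
W-69: φ = -65.39528°, λ = +39.29722°
OC-56: φ = -61.77222°, λ = +10.77778°
δ₁₃ = central angle BH2→OC-56 = 0.158130 rad  (haversine)
θ₁₃ = bearing BH2→OC-56 = 7.527°,  θ₁₂ = bearing BH2→W-69 = 80.062°
dₓₜ = R·arcsin(sin δ₁₃ · sin(θ₁₃ − θ₁₂)) = 6378.14·arcsin(0.15747·sin(-72.535°)) = -961.717 km
|dₓₜ| = 961.717 km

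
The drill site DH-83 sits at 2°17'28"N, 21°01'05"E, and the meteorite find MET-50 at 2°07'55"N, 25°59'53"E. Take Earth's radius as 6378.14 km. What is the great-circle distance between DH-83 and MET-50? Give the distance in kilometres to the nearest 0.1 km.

554.2 km

DH-83: φ = +2.29111°, λ = +21.01806°
MET-50: φ = +2.13194°, λ = +25.99806°
Δφ = -0.1592°,  Δλ = 4.9800°
a = sin²(Δφ/2) + cos φ₁ cos φ₂ sin²(Δλ/2) = 0.001887
c = 2·arcsin(√a) = 0.086897 rad = 4.9788°
d = R·c = 6378.14 × 0.086897 = 554.2 km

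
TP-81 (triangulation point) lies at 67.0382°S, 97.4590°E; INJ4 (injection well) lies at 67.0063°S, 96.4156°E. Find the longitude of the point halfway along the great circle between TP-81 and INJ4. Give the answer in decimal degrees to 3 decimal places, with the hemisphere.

96.937°E

Bx = cos φ₂ cos Δλ = 0.390565,  By = cos φ₂ sin Δλ = -0.007113
φₘ = atan2(sin φ₁ + sin φ₂, √((cos φ₁ + Bx)² + By²)) = -67.02310°
λₘ = λ₁ + atan2(By, cos φ₁ + Bx) = 96.93696°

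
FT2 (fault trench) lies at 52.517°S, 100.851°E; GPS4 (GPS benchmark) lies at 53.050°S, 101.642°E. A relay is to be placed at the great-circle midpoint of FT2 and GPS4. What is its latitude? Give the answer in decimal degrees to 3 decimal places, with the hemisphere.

Bx = cos φ₂ cos Δλ = 0.601061,  By = cos φ₂ sin Δλ = 0.008299
φₘ = atan2(sin φ₁ + sin φ₂, √((cos φ₁ + Bx)² + By²)) = -52.78416°
λₘ = λ₁ + atan2(By, cos φ₁ + Bx) = 101.24408°

52.784°S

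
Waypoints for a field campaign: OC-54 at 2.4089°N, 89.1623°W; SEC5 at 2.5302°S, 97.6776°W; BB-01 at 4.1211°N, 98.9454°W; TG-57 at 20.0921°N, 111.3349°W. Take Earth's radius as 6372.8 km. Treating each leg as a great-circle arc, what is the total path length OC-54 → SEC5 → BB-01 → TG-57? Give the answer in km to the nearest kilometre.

4074 km

OC-54→SEC5: c = 0.171771 rad, d = 1094.66 km
SEC5→BB-01: c = 0.118174 rad, d = 753.10 km
BB-01→TG-57: c = 0.349376 rad, d = 2226.50 km
Total = 1094.66 + 753.10 + 2226.50 = 4074.27 km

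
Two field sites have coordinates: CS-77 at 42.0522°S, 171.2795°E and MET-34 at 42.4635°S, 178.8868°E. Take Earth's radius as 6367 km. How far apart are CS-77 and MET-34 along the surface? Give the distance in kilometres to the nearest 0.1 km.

Δφ = -0.4113°,  Δλ = 7.6073°
a = sin²(Δφ/2) + cos φ₁ cos φ₂ sin²(Δλ/2) = 0.002423
c = 2·arcsin(√a) = 0.098497 rad = 5.6435°
d = R·c = 6367 × 0.098497 = 627.1 km

627.1 km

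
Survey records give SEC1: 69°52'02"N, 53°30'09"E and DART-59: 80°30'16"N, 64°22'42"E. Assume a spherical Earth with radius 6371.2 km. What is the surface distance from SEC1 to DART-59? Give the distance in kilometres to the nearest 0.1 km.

SEC1: φ = +69.86722°, λ = +53.50250°
DART-59: φ = +80.50444°, λ = +64.37833°
Δφ = 10.6372°,  Δλ = 10.8758°
a = sin²(Δφ/2) + cos φ₁ cos φ₂ sin²(Δλ/2) = 0.009102
c = 2·arcsin(√a) = 0.191101 rad = 10.9493°
d = R·c = 6371.2 × 0.191101 = 1217.5 km

1217.5 km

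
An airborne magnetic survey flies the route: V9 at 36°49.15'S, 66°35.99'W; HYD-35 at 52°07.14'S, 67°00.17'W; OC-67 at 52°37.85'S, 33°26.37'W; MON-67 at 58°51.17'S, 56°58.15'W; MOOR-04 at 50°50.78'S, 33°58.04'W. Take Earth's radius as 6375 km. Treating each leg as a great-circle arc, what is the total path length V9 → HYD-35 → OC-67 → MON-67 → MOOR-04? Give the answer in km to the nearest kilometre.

V9: φ = -36.81917°, λ = -66.59983°
HYD-35: φ = -52.11900°, λ = -67.00283°
OC-67: φ = -52.63083°, λ = -33.43950°
MON-67: φ = -58.85283°, λ = -56.96917°
MOOR-04: φ = -50.84633°, λ = -33.96733°
V9→HYD-35: c = 0.267079 rad, d = 1702.63 km
HYD-35→OC-67: c = 0.354486 rad, d = 2259.85 km
OC-67→MON-67: c = 0.253635 rad, d = 1616.92 km
MON-67→MOOR-04: c = 0.268061 rad, d = 1708.89 km
Total = 1702.63 + 2259.85 + 1616.92 + 1708.89 = 7288.29 km

7288 km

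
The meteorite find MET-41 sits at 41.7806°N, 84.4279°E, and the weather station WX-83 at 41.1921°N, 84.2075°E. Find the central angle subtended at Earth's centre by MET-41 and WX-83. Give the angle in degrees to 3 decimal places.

Δφ = -0.5885°,  Δλ = -0.2204°
a = sin²(Δφ/2) + cos φ₁ cos φ₂ sin²(Δλ/2) = 0.000028
c = 2·arcsin(√a) = 0.010668 rad = 0.6112°

0.611°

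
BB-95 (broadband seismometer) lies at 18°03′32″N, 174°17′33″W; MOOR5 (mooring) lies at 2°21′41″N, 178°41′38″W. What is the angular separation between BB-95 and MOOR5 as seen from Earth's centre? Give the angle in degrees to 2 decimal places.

BB-95: φ = +18.05889°, λ = -174.29250°
MOOR5: φ = +2.36139°, λ = -178.69389°
Δφ = -15.6975°,  Δλ = -4.4014°
a = sin²(Δφ/2) + cos φ₁ cos φ₂ sin²(Δλ/2) = 0.020049
c = 2·arcsin(√a) = 0.284144 rad = 16.2802°

16.28°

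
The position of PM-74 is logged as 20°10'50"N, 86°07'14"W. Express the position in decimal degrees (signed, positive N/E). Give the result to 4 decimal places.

lat: 20.1806° N → +20.1806°
lon: 86.1206° W → -86.1206°

+20.1806°, -86.1206°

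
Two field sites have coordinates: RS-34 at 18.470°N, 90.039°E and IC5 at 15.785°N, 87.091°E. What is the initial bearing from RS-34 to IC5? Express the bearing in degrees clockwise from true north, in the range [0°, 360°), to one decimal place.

226.8°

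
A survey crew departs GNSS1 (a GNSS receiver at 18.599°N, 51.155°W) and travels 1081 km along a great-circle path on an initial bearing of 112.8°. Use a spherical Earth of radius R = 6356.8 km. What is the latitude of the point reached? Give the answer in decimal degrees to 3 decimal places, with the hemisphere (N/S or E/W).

14.607°N

δ = d/R = 1081/6356.8 = 0.170054 rad
φ₂ = arcsin(sin φ₁ cos δ + cos φ₁ sin δ cos θ)
   = arcsin(0.31894·0.98558 + 0.94777·0.16924·-0.38752) = 14.60689°
λ₂ = λ₁ + atan2(sin θ sin δ cos φ₁, cos δ − sin φ₁ sin φ₂) = -41.87711°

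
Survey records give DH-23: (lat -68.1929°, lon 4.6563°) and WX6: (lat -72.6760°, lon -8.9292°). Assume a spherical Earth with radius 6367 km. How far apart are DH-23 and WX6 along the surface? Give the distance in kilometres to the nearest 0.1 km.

Δφ = -4.4831°,  Δλ = -13.5855°
a = sin²(Δφ/2) + cos φ₁ cos φ₂ sin²(Δλ/2) = 0.003077
c = 2·arcsin(√a) = 0.111004 rad = 6.3601°
d = R·c = 6367 × 0.111004 = 706.8 km

706.8 km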